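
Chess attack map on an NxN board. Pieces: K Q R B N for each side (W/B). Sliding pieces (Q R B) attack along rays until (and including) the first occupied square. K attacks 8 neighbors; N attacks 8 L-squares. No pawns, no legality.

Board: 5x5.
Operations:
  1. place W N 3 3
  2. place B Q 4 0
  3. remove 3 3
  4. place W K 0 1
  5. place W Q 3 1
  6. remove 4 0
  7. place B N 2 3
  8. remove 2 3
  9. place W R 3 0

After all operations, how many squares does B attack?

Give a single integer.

Answer: 0

Derivation:
Op 1: place WN@(3,3)
Op 2: place BQ@(4,0)
Op 3: remove (3,3)
Op 4: place WK@(0,1)
Op 5: place WQ@(3,1)
Op 6: remove (4,0)
Op 7: place BN@(2,3)
Op 8: remove (2,3)
Op 9: place WR@(3,0)
Per-piece attacks for B:
Union (0 distinct): (none)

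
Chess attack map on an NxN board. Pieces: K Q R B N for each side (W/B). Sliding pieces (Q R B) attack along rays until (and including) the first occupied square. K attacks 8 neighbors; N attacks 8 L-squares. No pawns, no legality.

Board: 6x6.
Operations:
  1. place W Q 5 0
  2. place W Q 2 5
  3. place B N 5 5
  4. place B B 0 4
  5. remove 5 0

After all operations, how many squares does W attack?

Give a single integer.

Op 1: place WQ@(5,0)
Op 2: place WQ@(2,5)
Op 3: place BN@(5,5)
Op 4: place BB@(0,4)
Op 5: remove (5,0)
Per-piece attacks for W:
  WQ@(2,5): attacks (2,4) (2,3) (2,2) (2,1) (2,0) (3,5) (4,5) (5,5) (1,5) (0,5) (3,4) (4,3) (5,2) (1,4) (0,3) [ray(1,0) blocked at (5,5)]
Union (15 distinct): (0,3) (0,5) (1,4) (1,5) (2,0) (2,1) (2,2) (2,3) (2,4) (3,4) (3,5) (4,3) (4,5) (5,2) (5,5)

Answer: 15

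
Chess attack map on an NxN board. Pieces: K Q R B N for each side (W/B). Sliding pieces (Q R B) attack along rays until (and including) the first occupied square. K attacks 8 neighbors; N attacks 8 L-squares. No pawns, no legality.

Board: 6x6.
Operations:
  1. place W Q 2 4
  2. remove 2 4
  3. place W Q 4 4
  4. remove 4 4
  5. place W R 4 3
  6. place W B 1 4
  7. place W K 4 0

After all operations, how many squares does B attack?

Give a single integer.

Answer: 0

Derivation:
Op 1: place WQ@(2,4)
Op 2: remove (2,4)
Op 3: place WQ@(4,4)
Op 4: remove (4,4)
Op 5: place WR@(4,3)
Op 6: place WB@(1,4)
Op 7: place WK@(4,0)
Per-piece attacks for B:
Union (0 distinct): (none)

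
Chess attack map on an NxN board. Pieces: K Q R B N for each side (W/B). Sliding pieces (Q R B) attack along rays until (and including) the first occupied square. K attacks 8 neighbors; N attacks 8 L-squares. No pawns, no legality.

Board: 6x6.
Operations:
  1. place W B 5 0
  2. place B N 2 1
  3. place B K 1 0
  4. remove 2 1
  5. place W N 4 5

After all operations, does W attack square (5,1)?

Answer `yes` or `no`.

Answer: no

Derivation:
Op 1: place WB@(5,0)
Op 2: place BN@(2,1)
Op 3: place BK@(1,0)
Op 4: remove (2,1)
Op 5: place WN@(4,5)
Per-piece attacks for W:
  WN@(4,5): attacks (5,3) (3,3) (2,4)
  WB@(5,0): attacks (4,1) (3,2) (2,3) (1,4) (0,5)
W attacks (5,1): no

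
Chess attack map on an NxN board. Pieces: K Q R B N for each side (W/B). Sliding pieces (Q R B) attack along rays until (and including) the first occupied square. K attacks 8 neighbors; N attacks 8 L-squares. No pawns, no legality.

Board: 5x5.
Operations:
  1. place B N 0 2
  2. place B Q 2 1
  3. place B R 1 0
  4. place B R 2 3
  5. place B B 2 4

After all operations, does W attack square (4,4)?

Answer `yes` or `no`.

Answer: no

Derivation:
Op 1: place BN@(0,2)
Op 2: place BQ@(2,1)
Op 3: place BR@(1,0)
Op 4: place BR@(2,3)
Op 5: place BB@(2,4)
Per-piece attacks for W:
W attacks (4,4): no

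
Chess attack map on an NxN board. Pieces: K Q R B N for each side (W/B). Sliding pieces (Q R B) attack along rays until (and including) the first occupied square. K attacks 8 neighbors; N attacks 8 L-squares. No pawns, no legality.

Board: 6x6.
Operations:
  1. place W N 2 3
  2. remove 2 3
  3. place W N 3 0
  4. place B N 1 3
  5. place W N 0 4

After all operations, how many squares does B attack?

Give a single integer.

Answer: 6

Derivation:
Op 1: place WN@(2,3)
Op 2: remove (2,3)
Op 3: place WN@(3,0)
Op 4: place BN@(1,3)
Op 5: place WN@(0,4)
Per-piece attacks for B:
  BN@(1,3): attacks (2,5) (3,4) (0,5) (2,1) (3,2) (0,1)
Union (6 distinct): (0,1) (0,5) (2,1) (2,5) (3,2) (3,4)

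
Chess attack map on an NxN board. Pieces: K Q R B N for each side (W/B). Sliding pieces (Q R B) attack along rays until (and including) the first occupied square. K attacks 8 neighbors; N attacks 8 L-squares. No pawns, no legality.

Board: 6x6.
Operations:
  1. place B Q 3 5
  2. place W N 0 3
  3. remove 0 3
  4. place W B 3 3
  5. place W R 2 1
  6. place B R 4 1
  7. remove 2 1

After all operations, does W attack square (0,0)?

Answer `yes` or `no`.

Answer: yes

Derivation:
Op 1: place BQ@(3,5)
Op 2: place WN@(0,3)
Op 3: remove (0,3)
Op 4: place WB@(3,3)
Op 5: place WR@(2,1)
Op 6: place BR@(4,1)
Op 7: remove (2,1)
Per-piece attacks for W:
  WB@(3,3): attacks (4,4) (5,5) (4,2) (5,1) (2,4) (1,5) (2,2) (1,1) (0,0)
W attacks (0,0): yes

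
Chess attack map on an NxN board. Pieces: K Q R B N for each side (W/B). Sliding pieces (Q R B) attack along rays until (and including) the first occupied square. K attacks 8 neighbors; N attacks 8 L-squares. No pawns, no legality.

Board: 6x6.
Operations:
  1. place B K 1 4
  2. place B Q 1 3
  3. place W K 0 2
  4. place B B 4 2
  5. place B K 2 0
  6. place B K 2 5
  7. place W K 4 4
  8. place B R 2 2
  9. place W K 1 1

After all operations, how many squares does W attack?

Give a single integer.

Op 1: place BK@(1,4)
Op 2: place BQ@(1,3)
Op 3: place WK@(0,2)
Op 4: place BB@(4,2)
Op 5: place BK@(2,0)
Op 6: place BK@(2,5)
Op 7: place WK@(4,4)
Op 8: place BR@(2,2)
Op 9: place WK@(1,1)
Per-piece attacks for W:
  WK@(0,2): attacks (0,3) (0,1) (1,2) (1,3) (1,1)
  WK@(1,1): attacks (1,2) (1,0) (2,1) (0,1) (2,2) (2,0) (0,2) (0,0)
  WK@(4,4): attacks (4,5) (4,3) (5,4) (3,4) (5,5) (5,3) (3,5) (3,3)
Union (19 distinct): (0,0) (0,1) (0,2) (0,3) (1,0) (1,1) (1,2) (1,3) (2,0) (2,1) (2,2) (3,3) (3,4) (3,5) (4,3) (4,5) (5,3) (5,4) (5,5)

Answer: 19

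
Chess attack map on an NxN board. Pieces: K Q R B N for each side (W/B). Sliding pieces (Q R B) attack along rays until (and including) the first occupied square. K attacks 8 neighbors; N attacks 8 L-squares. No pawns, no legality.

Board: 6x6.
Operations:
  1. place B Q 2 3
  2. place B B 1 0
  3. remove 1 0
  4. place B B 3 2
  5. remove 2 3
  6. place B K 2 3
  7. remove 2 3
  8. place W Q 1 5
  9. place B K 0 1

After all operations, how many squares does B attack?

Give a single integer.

Op 1: place BQ@(2,3)
Op 2: place BB@(1,0)
Op 3: remove (1,0)
Op 4: place BB@(3,2)
Op 5: remove (2,3)
Op 6: place BK@(2,3)
Op 7: remove (2,3)
Op 8: place WQ@(1,5)
Op 9: place BK@(0,1)
Per-piece attacks for B:
  BK@(0,1): attacks (0,2) (0,0) (1,1) (1,2) (1,0)
  BB@(3,2): attacks (4,3) (5,4) (4,1) (5,0) (2,3) (1,4) (0,5) (2,1) (1,0)
Union (13 distinct): (0,0) (0,2) (0,5) (1,0) (1,1) (1,2) (1,4) (2,1) (2,3) (4,1) (4,3) (5,0) (5,4)

Answer: 13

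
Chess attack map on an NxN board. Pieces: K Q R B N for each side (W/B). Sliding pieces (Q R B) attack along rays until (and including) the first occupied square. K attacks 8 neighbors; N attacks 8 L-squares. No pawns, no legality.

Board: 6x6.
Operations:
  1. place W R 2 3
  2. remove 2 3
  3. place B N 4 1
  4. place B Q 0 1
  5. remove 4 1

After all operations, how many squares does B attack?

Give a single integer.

Answer: 15

Derivation:
Op 1: place WR@(2,3)
Op 2: remove (2,3)
Op 3: place BN@(4,1)
Op 4: place BQ@(0,1)
Op 5: remove (4,1)
Per-piece attacks for B:
  BQ@(0,1): attacks (0,2) (0,3) (0,4) (0,5) (0,0) (1,1) (2,1) (3,1) (4,1) (5,1) (1,2) (2,3) (3,4) (4,5) (1,0)
Union (15 distinct): (0,0) (0,2) (0,3) (0,4) (0,5) (1,0) (1,1) (1,2) (2,1) (2,3) (3,1) (3,4) (4,1) (4,5) (5,1)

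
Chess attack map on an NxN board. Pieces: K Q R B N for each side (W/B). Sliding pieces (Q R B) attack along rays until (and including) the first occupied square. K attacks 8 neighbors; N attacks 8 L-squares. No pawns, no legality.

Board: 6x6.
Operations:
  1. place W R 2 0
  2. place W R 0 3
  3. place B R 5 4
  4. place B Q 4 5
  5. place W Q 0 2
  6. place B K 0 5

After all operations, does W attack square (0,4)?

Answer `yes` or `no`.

Answer: yes

Derivation:
Op 1: place WR@(2,0)
Op 2: place WR@(0,3)
Op 3: place BR@(5,4)
Op 4: place BQ@(4,5)
Op 5: place WQ@(0,2)
Op 6: place BK@(0,5)
Per-piece attacks for W:
  WQ@(0,2): attacks (0,3) (0,1) (0,0) (1,2) (2,2) (3,2) (4,2) (5,2) (1,3) (2,4) (3,5) (1,1) (2,0) [ray(0,1) blocked at (0,3); ray(1,-1) blocked at (2,0)]
  WR@(0,3): attacks (0,4) (0,5) (0,2) (1,3) (2,3) (3,3) (4,3) (5,3) [ray(0,1) blocked at (0,5); ray(0,-1) blocked at (0,2)]
  WR@(2,0): attacks (2,1) (2,2) (2,3) (2,4) (2,5) (3,0) (4,0) (5,0) (1,0) (0,0)
W attacks (0,4): yes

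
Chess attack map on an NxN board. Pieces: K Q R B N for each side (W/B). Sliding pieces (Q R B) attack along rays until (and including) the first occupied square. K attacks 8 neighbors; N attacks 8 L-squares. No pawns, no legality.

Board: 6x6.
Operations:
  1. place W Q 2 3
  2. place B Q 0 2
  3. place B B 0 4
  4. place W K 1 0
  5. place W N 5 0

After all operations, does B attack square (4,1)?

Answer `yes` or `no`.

Op 1: place WQ@(2,3)
Op 2: place BQ@(0,2)
Op 3: place BB@(0,4)
Op 4: place WK@(1,0)
Op 5: place WN@(5,0)
Per-piece attacks for B:
  BQ@(0,2): attacks (0,3) (0,4) (0,1) (0,0) (1,2) (2,2) (3,2) (4,2) (5,2) (1,3) (2,4) (3,5) (1,1) (2,0) [ray(0,1) blocked at (0,4)]
  BB@(0,4): attacks (1,5) (1,3) (2,2) (3,1) (4,0)
B attacks (4,1): no

Answer: no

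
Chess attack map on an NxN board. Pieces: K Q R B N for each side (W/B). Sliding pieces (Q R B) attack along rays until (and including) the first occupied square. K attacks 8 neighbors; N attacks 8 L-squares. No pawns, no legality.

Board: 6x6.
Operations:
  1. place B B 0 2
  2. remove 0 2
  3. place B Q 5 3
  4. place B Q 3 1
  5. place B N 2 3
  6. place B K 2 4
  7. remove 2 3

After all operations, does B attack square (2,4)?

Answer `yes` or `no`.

Op 1: place BB@(0,2)
Op 2: remove (0,2)
Op 3: place BQ@(5,3)
Op 4: place BQ@(3,1)
Op 5: place BN@(2,3)
Op 6: place BK@(2,4)
Op 7: remove (2,3)
Per-piece attacks for B:
  BK@(2,4): attacks (2,5) (2,3) (3,4) (1,4) (3,5) (3,3) (1,5) (1,3)
  BQ@(3,1): attacks (3,2) (3,3) (3,4) (3,5) (3,0) (4,1) (5,1) (2,1) (1,1) (0,1) (4,2) (5,3) (4,0) (2,2) (1,3) (0,4) (2,0) [ray(1,1) blocked at (5,3)]
  BQ@(5,3): attacks (5,4) (5,5) (5,2) (5,1) (5,0) (4,3) (3,3) (2,3) (1,3) (0,3) (4,4) (3,5) (4,2) (3,1) [ray(-1,-1) blocked at (3,1)]
B attacks (2,4): no

Answer: no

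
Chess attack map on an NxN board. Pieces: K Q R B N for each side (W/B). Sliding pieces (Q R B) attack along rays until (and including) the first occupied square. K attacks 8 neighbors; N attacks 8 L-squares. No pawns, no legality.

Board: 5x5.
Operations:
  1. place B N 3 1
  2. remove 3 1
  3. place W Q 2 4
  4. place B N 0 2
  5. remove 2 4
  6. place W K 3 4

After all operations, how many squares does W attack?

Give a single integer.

Answer: 5

Derivation:
Op 1: place BN@(3,1)
Op 2: remove (3,1)
Op 3: place WQ@(2,4)
Op 4: place BN@(0,2)
Op 5: remove (2,4)
Op 6: place WK@(3,4)
Per-piece attacks for W:
  WK@(3,4): attacks (3,3) (4,4) (2,4) (4,3) (2,3)
Union (5 distinct): (2,3) (2,4) (3,3) (4,3) (4,4)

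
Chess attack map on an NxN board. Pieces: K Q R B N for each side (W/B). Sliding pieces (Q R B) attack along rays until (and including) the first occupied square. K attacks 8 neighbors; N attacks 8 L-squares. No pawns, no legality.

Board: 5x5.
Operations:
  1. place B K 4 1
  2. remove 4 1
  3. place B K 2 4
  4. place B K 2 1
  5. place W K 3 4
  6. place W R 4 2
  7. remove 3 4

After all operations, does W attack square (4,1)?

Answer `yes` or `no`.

Answer: yes

Derivation:
Op 1: place BK@(4,1)
Op 2: remove (4,1)
Op 3: place BK@(2,4)
Op 4: place BK@(2,1)
Op 5: place WK@(3,4)
Op 6: place WR@(4,2)
Op 7: remove (3,4)
Per-piece attacks for W:
  WR@(4,2): attacks (4,3) (4,4) (4,1) (4,0) (3,2) (2,2) (1,2) (0,2)
W attacks (4,1): yes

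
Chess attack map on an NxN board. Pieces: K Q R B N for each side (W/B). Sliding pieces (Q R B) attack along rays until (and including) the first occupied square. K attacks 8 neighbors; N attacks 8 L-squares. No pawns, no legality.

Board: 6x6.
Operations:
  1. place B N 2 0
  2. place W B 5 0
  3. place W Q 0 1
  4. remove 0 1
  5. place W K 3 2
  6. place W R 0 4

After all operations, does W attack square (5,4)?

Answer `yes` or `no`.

Answer: yes

Derivation:
Op 1: place BN@(2,0)
Op 2: place WB@(5,0)
Op 3: place WQ@(0,1)
Op 4: remove (0,1)
Op 5: place WK@(3,2)
Op 6: place WR@(0,4)
Per-piece attacks for W:
  WR@(0,4): attacks (0,5) (0,3) (0,2) (0,1) (0,0) (1,4) (2,4) (3,4) (4,4) (5,4)
  WK@(3,2): attacks (3,3) (3,1) (4,2) (2,2) (4,3) (4,1) (2,3) (2,1)
  WB@(5,0): attacks (4,1) (3,2) [ray(-1,1) blocked at (3,2)]
W attacks (5,4): yes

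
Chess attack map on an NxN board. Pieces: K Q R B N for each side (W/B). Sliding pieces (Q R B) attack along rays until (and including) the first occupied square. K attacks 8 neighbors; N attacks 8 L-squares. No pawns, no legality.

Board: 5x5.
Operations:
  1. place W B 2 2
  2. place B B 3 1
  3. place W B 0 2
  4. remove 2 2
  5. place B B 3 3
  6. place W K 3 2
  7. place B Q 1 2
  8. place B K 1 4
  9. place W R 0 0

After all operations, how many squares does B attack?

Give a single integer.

Answer: 20

Derivation:
Op 1: place WB@(2,2)
Op 2: place BB@(3,1)
Op 3: place WB@(0,2)
Op 4: remove (2,2)
Op 5: place BB@(3,3)
Op 6: place WK@(3,2)
Op 7: place BQ@(1,2)
Op 8: place BK@(1,4)
Op 9: place WR@(0,0)
Per-piece attacks for B:
  BQ@(1,2): attacks (1,3) (1,4) (1,1) (1,0) (2,2) (3,2) (0,2) (2,3) (3,4) (2,1) (3,0) (0,3) (0,1) [ray(0,1) blocked at (1,4); ray(1,0) blocked at (3,2); ray(-1,0) blocked at (0,2)]
  BK@(1,4): attacks (1,3) (2,4) (0,4) (2,3) (0,3)
  BB@(3,1): attacks (4,2) (4,0) (2,2) (1,3) (0,4) (2,0)
  BB@(3,3): attacks (4,4) (4,2) (2,4) (2,2) (1,1) (0,0) [ray(-1,-1) blocked at (0,0)]
Union (20 distinct): (0,0) (0,1) (0,2) (0,3) (0,4) (1,0) (1,1) (1,3) (1,4) (2,0) (2,1) (2,2) (2,3) (2,4) (3,0) (3,2) (3,4) (4,0) (4,2) (4,4)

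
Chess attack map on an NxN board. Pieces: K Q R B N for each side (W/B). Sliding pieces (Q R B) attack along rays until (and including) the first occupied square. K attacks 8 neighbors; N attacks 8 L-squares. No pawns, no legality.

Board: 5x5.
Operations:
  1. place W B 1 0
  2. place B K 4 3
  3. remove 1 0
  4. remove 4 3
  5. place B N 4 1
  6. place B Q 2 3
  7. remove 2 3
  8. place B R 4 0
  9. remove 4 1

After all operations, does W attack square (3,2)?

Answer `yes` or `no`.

Op 1: place WB@(1,0)
Op 2: place BK@(4,3)
Op 3: remove (1,0)
Op 4: remove (4,3)
Op 5: place BN@(4,1)
Op 6: place BQ@(2,3)
Op 7: remove (2,3)
Op 8: place BR@(4,0)
Op 9: remove (4,1)
Per-piece attacks for W:
W attacks (3,2): no

Answer: no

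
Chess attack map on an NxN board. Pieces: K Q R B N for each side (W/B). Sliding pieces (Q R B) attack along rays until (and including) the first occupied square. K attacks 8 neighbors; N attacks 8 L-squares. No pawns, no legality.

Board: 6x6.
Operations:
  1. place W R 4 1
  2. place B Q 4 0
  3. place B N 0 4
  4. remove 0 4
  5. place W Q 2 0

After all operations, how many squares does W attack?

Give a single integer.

Answer: 19

Derivation:
Op 1: place WR@(4,1)
Op 2: place BQ@(4,0)
Op 3: place BN@(0,4)
Op 4: remove (0,4)
Op 5: place WQ@(2,0)
Per-piece attacks for W:
  WQ@(2,0): attacks (2,1) (2,2) (2,3) (2,4) (2,5) (3,0) (4,0) (1,0) (0,0) (3,1) (4,2) (5,3) (1,1) (0,2) [ray(1,0) blocked at (4,0)]
  WR@(4,1): attacks (4,2) (4,3) (4,4) (4,5) (4,0) (5,1) (3,1) (2,1) (1,1) (0,1) [ray(0,-1) blocked at (4,0)]
Union (19 distinct): (0,0) (0,1) (0,2) (1,0) (1,1) (2,1) (2,2) (2,3) (2,4) (2,5) (3,0) (3,1) (4,0) (4,2) (4,3) (4,4) (4,5) (5,1) (5,3)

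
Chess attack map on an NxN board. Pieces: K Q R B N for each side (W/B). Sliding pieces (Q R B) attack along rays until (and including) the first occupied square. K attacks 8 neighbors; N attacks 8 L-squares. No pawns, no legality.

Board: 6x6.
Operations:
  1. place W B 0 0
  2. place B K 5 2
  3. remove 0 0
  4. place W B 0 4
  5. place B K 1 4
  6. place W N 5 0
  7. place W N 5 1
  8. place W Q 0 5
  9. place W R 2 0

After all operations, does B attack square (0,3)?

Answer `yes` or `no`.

Op 1: place WB@(0,0)
Op 2: place BK@(5,2)
Op 3: remove (0,0)
Op 4: place WB@(0,4)
Op 5: place BK@(1,4)
Op 6: place WN@(5,0)
Op 7: place WN@(5,1)
Op 8: place WQ@(0,5)
Op 9: place WR@(2,0)
Per-piece attacks for B:
  BK@(1,4): attacks (1,5) (1,3) (2,4) (0,4) (2,5) (2,3) (0,5) (0,3)
  BK@(5,2): attacks (5,3) (5,1) (4,2) (4,3) (4,1)
B attacks (0,3): yes

Answer: yes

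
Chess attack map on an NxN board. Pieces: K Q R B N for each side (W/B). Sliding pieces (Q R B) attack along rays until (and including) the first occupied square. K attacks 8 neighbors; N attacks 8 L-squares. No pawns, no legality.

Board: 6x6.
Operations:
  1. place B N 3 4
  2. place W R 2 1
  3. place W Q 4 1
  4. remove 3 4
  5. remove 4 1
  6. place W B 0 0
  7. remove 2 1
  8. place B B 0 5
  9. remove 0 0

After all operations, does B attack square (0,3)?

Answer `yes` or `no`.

Answer: no

Derivation:
Op 1: place BN@(3,4)
Op 2: place WR@(2,1)
Op 3: place WQ@(4,1)
Op 4: remove (3,4)
Op 5: remove (4,1)
Op 6: place WB@(0,0)
Op 7: remove (2,1)
Op 8: place BB@(0,5)
Op 9: remove (0,0)
Per-piece attacks for B:
  BB@(0,5): attacks (1,4) (2,3) (3,2) (4,1) (5,0)
B attacks (0,3): no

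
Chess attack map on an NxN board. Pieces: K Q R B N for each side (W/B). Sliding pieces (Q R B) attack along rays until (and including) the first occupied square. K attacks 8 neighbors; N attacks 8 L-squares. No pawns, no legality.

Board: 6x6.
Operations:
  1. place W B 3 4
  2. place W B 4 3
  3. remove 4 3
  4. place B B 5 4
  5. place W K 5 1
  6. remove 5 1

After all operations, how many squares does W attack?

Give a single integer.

Answer: 7

Derivation:
Op 1: place WB@(3,4)
Op 2: place WB@(4,3)
Op 3: remove (4,3)
Op 4: place BB@(5,4)
Op 5: place WK@(5,1)
Op 6: remove (5,1)
Per-piece attacks for W:
  WB@(3,4): attacks (4,5) (4,3) (5,2) (2,5) (2,3) (1,2) (0,1)
Union (7 distinct): (0,1) (1,2) (2,3) (2,5) (4,3) (4,5) (5,2)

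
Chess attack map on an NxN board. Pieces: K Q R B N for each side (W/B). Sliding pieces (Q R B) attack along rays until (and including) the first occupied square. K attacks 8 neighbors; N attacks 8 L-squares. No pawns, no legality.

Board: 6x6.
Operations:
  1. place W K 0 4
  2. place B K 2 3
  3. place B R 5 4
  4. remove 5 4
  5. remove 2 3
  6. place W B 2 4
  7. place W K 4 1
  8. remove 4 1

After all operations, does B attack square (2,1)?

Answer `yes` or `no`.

Op 1: place WK@(0,4)
Op 2: place BK@(2,3)
Op 3: place BR@(5,4)
Op 4: remove (5,4)
Op 5: remove (2,3)
Op 6: place WB@(2,4)
Op 7: place WK@(4,1)
Op 8: remove (4,1)
Per-piece attacks for B:
B attacks (2,1): no

Answer: no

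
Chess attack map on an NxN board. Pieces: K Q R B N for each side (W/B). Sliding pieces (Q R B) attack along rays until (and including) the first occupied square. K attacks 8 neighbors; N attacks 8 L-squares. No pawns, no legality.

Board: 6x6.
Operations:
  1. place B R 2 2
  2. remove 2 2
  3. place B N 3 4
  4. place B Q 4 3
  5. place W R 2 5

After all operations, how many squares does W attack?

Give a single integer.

Answer: 10

Derivation:
Op 1: place BR@(2,2)
Op 2: remove (2,2)
Op 3: place BN@(3,4)
Op 4: place BQ@(4,3)
Op 5: place WR@(2,5)
Per-piece attacks for W:
  WR@(2,5): attacks (2,4) (2,3) (2,2) (2,1) (2,0) (3,5) (4,5) (5,5) (1,5) (0,5)
Union (10 distinct): (0,5) (1,5) (2,0) (2,1) (2,2) (2,3) (2,4) (3,5) (4,5) (5,5)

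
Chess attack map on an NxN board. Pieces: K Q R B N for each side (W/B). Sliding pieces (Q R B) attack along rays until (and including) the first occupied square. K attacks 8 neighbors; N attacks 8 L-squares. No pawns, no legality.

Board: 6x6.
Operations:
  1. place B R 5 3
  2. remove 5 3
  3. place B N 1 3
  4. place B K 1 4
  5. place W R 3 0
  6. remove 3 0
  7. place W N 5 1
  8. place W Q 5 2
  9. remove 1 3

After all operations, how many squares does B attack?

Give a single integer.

Op 1: place BR@(5,3)
Op 2: remove (5,3)
Op 3: place BN@(1,3)
Op 4: place BK@(1,4)
Op 5: place WR@(3,0)
Op 6: remove (3,0)
Op 7: place WN@(5,1)
Op 8: place WQ@(5,2)
Op 9: remove (1,3)
Per-piece attacks for B:
  BK@(1,4): attacks (1,5) (1,3) (2,4) (0,4) (2,5) (2,3) (0,5) (0,3)
Union (8 distinct): (0,3) (0,4) (0,5) (1,3) (1,5) (2,3) (2,4) (2,5)

Answer: 8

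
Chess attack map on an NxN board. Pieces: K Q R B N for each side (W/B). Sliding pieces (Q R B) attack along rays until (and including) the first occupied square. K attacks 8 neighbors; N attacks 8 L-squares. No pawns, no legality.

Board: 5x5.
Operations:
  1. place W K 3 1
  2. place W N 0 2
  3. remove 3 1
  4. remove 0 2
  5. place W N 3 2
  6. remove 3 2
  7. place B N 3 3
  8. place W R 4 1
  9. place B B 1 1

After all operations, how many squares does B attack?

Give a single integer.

Answer: 9

Derivation:
Op 1: place WK@(3,1)
Op 2: place WN@(0,2)
Op 3: remove (3,1)
Op 4: remove (0,2)
Op 5: place WN@(3,2)
Op 6: remove (3,2)
Op 7: place BN@(3,3)
Op 8: place WR@(4,1)
Op 9: place BB@(1,1)
Per-piece attacks for B:
  BB@(1,1): attacks (2,2) (3,3) (2,0) (0,2) (0,0) [ray(1,1) blocked at (3,3)]
  BN@(3,3): attacks (1,4) (4,1) (2,1) (1,2)
Union (9 distinct): (0,0) (0,2) (1,2) (1,4) (2,0) (2,1) (2,2) (3,3) (4,1)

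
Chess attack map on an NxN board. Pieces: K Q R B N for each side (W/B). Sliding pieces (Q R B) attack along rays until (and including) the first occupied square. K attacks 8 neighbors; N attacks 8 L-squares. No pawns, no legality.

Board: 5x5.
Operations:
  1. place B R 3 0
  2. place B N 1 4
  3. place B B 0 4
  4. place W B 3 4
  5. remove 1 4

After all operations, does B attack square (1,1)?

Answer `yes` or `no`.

Answer: no

Derivation:
Op 1: place BR@(3,0)
Op 2: place BN@(1,4)
Op 3: place BB@(0,4)
Op 4: place WB@(3,4)
Op 5: remove (1,4)
Per-piece attacks for B:
  BB@(0,4): attacks (1,3) (2,2) (3,1) (4,0)
  BR@(3,0): attacks (3,1) (3,2) (3,3) (3,4) (4,0) (2,0) (1,0) (0,0) [ray(0,1) blocked at (3,4)]
B attacks (1,1): no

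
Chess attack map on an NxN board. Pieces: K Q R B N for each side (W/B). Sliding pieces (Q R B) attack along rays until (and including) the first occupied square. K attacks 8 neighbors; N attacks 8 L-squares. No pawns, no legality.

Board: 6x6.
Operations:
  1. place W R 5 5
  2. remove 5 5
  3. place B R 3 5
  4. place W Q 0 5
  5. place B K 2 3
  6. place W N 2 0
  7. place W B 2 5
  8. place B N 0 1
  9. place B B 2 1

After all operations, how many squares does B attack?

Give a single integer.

Answer: 18

Derivation:
Op 1: place WR@(5,5)
Op 2: remove (5,5)
Op 3: place BR@(3,5)
Op 4: place WQ@(0,5)
Op 5: place BK@(2,3)
Op 6: place WN@(2,0)
Op 7: place WB@(2,5)
Op 8: place BN@(0,1)
Op 9: place BB@(2,1)
Per-piece attacks for B:
  BN@(0,1): attacks (1,3) (2,2) (2,0)
  BB@(2,1): attacks (3,2) (4,3) (5,4) (3,0) (1,2) (0,3) (1,0)
  BK@(2,3): attacks (2,4) (2,2) (3,3) (1,3) (3,4) (3,2) (1,4) (1,2)
  BR@(3,5): attacks (3,4) (3,3) (3,2) (3,1) (3,0) (4,5) (5,5) (2,5) [ray(-1,0) blocked at (2,5)]
Union (18 distinct): (0,3) (1,0) (1,2) (1,3) (1,4) (2,0) (2,2) (2,4) (2,5) (3,0) (3,1) (3,2) (3,3) (3,4) (4,3) (4,5) (5,4) (5,5)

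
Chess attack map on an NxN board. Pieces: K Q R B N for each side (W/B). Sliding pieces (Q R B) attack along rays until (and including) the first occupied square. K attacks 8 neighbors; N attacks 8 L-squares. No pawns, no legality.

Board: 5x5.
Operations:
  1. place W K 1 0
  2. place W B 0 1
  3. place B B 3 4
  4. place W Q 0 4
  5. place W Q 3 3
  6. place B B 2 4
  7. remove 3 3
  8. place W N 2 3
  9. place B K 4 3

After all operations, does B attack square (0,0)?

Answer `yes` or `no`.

Op 1: place WK@(1,0)
Op 2: place WB@(0,1)
Op 3: place BB@(3,4)
Op 4: place WQ@(0,4)
Op 5: place WQ@(3,3)
Op 6: place BB@(2,4)
Op 7: remove (3,3)
Op 8: place WN@(2,3)
Op 9: place BK@(4,3)
Per-piece attacks for B:
  BB@(2,4): attacks (3,3) (4,2) (1,3) (0,2)
  BB@(3,4): attacks (4,3) (2,3) [ray(1,-1) blocked at (4,3); ray(-1,-1) blocked at (2,3)]
  BK@(4,3): attacks (4,4) (4,2) (3,3) (3,4) (3,2)
B attacks (0,0): no

Answer: no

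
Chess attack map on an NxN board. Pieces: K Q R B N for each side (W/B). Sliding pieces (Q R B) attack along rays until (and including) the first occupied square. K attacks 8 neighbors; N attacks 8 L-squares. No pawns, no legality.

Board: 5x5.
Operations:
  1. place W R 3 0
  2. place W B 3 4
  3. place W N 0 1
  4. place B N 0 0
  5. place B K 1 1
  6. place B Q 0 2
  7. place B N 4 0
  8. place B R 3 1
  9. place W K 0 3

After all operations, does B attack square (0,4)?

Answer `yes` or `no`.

Op 1: place WR@(3,0)
Op 2: place WB@(3,4)
Op 3: place WN@(0,1)
Op 4: place BN@(0,0)
Op 5: place BK@(1,1)
Op 6: place BQ@(0,2)
Op 7: place BN@(4,0)
Op 8: place BR@(3,1)
Op 9: place WK@(0,3)
Per-piece attacks for B:
  BN@(0,0): attacks (1,2) (2,1)
  BQ@(0,2): attacks (0,3) (0,1) (1,2) (2,2) (3,2) (4,2) (1,3) (2,4) (1,1) [ray(0,1) blocked at (0,3); ray(0,-1) blocked at (0,1); ray(1,-1) blocked at (1,1)]
  BK@(1,1): attacks (1,2) (1,0) (2,1) (0,1) (2,2) (2,0) (0,2) (0,0)
  BR@(3,1): attacks (3,2) (3,3) (3,4) (3,0) (4,1) (2,1) (1,1) [ray(0,1) blocked at (3,4); ray(0,-1) blocked at (3,0); ray(-1,0) blocked at (1,1)]
  BN@(4,0): attacks (3,2) (2,1)
B attacks (0,4): no

Answer: no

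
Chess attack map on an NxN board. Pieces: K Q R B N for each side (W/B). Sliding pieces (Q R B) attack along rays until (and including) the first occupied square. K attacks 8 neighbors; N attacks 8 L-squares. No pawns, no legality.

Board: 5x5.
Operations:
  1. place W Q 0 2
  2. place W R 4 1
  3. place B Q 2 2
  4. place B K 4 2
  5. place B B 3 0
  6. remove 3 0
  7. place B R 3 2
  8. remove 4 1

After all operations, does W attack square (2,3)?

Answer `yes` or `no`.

Op 1: place WQ@(0,2)
Op 2: place WR@(4,1)
Op 3: place BQ@(2,2)
Op 4: place BK@(4,2)
Op 5: place BB@(3,0)
Op 6: remove (3,0)
Op 7: place BR@(3,2)
Op 8: remove (4,1)
Per-piece attacks for W:
  WQ@(0,2): attacks (0,3) (0,4) (0,1) (0,0) (1,2) (2,2) (1,3) (2,4) (1,1) (2,0) [ray(1,0) blocked at (2,2)]
W attacks (2,3): no

Answer: no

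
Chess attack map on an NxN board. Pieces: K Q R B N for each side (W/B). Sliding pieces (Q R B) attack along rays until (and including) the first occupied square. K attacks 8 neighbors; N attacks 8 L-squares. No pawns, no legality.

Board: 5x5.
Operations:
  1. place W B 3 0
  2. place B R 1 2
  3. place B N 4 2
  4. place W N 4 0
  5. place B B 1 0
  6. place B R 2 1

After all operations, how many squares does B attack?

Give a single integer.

Answer: 17

Derivation:
Op 1: place WB@(3,0)
Op 2: place BR@(1,2)
Op 3: place BN@(4,2)
Op 4: place WN@(4,0)
Op 5: place BB@(1,0)
Op 6: place BR@(2,1)
Per-piece attacks for B:
  BB@(1,0): attacks (2,1) (0,1) [ray(1,1) blocked at (2,1)]
  BR@(1,2): attacks (1,3) (1,4) (1,1) (1,0) (2,2) (3,2) (4,2) (0,2) [ray(0,-1) blocked at (1,0); ray(1,0) blocked at (4,2)]
  BR@(2,1): attacks (2,2) (2,3) (2,4) (2,0) (3,1) (4,1) (1,1) (0,1)
  BN@(4,2): attacks (3,4) (2,3) (3,0) (2,1)
Union (17 distinct): (0,1) (0,2) (1,0) (1,1) (1,3) (1,4) (2,0) (2,1) (2,2) (2,3) (2,4) (3,0) (3,1) (3,2) (3,4) (4,1) (4,2)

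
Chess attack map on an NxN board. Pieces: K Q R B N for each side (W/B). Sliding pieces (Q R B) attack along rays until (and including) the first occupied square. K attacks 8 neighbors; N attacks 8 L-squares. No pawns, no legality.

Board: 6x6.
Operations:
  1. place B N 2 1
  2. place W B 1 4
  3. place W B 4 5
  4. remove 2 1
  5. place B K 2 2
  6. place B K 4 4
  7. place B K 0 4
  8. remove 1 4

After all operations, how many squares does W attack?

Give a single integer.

Op 1: place BN@(2,1)
Op 2: place WB@(1,4)
Op 3: place WB@(4,5)
Op 4: remove (2,1)
Op 5: place BK@(2,2)
Op 6: place BK@(4,4)
Op 7: place BK@(0,4)
Op 8: remove (1,4)
Per-piece attacks for W:
  WB@(4,5): attacks (5,4) (3,4) (2,3) (1,2) (0,1)
Union (5 distinct): (0,1) (1,2) (2,3) (3,4) (5,4)

Answer: 5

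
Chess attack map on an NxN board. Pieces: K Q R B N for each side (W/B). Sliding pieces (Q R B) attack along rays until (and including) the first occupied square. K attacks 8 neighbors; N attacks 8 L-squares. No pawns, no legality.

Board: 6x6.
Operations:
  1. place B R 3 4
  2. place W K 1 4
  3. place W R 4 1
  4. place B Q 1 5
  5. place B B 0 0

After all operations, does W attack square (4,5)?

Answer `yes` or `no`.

Op 1: place BR@(3,4)
Op 2: place WK@(1,4)
Op 3: place WR@(4,1)
Op 4: place BQ@(1,5)
Op 5: place BB@(0,0)
Per-piece attacks for W:
  WK@(1,4): attacks (1,5) (1,3) (2,4) (0,4) (2,5) (2,3) (0,5) (0,3)
  WR@(4,1): attacks (4,2) (4,3) (4,4) (4,5) (4,0) (5,1) (3,1) (2,1) (1,1) (0,1)
W attacks (4,5): yes

Answer: yes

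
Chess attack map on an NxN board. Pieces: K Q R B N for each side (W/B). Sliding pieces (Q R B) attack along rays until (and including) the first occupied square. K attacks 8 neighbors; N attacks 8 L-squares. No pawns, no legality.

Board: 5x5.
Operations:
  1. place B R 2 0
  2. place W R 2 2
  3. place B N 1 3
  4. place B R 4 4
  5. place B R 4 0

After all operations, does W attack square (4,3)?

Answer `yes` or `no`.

Op 1: place BR@(2,0)
Op 2: place WR@(2,2)
Op 3: place BN@(1,3)
Op 4: place BR@(4,4)
Op 5: place BR@(4,0)
Per-piece attacks for W:
  WR@(2,2): attacks (2,3) (2,4) (2,1) (2,0) (3,2) (4,2) (1,2) (0,2) [ray(0,-1) blocked at (2,0)]
W attacks (4,3): no

Answer: no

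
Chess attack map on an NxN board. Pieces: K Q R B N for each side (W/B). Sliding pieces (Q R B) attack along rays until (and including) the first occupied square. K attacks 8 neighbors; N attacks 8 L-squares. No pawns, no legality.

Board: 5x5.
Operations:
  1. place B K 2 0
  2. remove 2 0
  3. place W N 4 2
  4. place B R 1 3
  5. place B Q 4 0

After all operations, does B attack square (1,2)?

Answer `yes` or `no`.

Answer: yes

Derivation:
Op 1: place BK@(2,0)
Op 2: remove (2,0)
Op 3: place WN@(4,2)
Op 4: place BR@(1,3)
Op 5: place BQ@(4,0)
Per-piece attacks for B:
  BR@(1,3): attacks (1,4) (1,2) (1,1) (1,0) (2,3) (3,3) (4,3) (0,3)
  BQ@(4,0): attacks (4,1) (4,2) (3,0) (2,0) (1,0) (0,0) (3,1) (2,2) (1,3) [ray(0,1) blocked at (4,2); ray(-1,1) blocked at (1,3)]
B attacks (1,2): yes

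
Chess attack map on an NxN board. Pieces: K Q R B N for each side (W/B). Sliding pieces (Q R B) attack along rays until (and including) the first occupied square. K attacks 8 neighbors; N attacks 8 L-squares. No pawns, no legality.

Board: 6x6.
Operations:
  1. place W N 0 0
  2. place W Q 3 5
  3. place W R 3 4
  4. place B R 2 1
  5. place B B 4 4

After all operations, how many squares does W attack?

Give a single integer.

Op 1: place WN@(0,0)
Op 2: place WQ@(3,5)
Op 3: place WR@(3,4)
Op 4: place BR@(2,1)
Op 5: place BB@(4,4)
Per-piece attacks for W:
  WN@(0,0): attacks (1,2) (2,1)
  WR@(3,4): attacks (3,5) (3,3) (3,2) (3,1) (3,0) (4,4) (2,4) (1,4) (0,4) [ray(0,1) blocked at (3,5); ray(1,0) blocked at (4,4)]
  WQ@(3,5): attacks (3,4) (4,5) (5,5) (2,5) (1,5) (0,5) (4,4) (2,4) (1,3) (0,2) [ray(0,-1) blocked at (3,4); ray(1,-1) blocked at (4,4)]
Union (19 distinct): (0,2) (0,4) (0,5) (1,2) (1,3) (1,4) (1,5) (2,1) (2,4) (2,5) (3,0) (3,1) (3,2) (3,3) (3,4) (3,5) (4,4) (4,5) (5,5)

Answer: 19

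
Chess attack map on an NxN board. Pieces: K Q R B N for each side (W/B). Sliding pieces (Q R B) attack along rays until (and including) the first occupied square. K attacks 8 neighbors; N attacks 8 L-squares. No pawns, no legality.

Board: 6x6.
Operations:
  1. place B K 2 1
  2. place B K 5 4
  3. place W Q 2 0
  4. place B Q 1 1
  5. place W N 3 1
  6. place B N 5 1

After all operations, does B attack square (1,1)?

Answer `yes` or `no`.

Op 1: place BK@(2,1)
Op 2: place BK@(5,4)
Op 3: place WQ@(2,0)
Op 4: place BQ@(1,1)
Op 5: place WN@(3,1)
Op 6: place BN@(5,1)
Per-piece attacks for B:
  BQ@(1,1): attacks (1,2) (1,3) (1,4) (1,5) (1,0) (2,1) (0,1) (2,2) (3,3) (4,4) (5,5) (2,0) (0,2) (0,0) [ray(1,0) blocked at (2,1); ray(1,-1) blocked at (2,0)]
  BK@(2,1): attacks (2,2) (2,0) (3,1) (1,1) (3,2) (3,0) (1,2) (1,0)
  BN@(5,1): attacks (4,3) (3,2) (3,0)
  BK@(5,4): attacks (5,5) (5,3) (4,4) (4,5) (4,3)
B attacks (1,1): yes

Answer: yes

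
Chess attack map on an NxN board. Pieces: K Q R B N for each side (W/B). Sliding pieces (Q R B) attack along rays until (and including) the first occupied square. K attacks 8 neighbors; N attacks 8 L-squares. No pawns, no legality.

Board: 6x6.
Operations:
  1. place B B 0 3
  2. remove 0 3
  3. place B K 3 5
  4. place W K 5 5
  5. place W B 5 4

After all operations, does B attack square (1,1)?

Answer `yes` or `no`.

Op 1: place BB@(0,3)
Op 2: remove (0,3)
Op 3: place BK@(3,5)
Op 4: place WK@(5,5)
Op 5: place WB@(5,4)
Per-piece attacks for B:
  BK@(3,5): attacks (3,4) (4,5) (2,5) (4,4) (2,4)
B attacks (1,1): no

Answer: no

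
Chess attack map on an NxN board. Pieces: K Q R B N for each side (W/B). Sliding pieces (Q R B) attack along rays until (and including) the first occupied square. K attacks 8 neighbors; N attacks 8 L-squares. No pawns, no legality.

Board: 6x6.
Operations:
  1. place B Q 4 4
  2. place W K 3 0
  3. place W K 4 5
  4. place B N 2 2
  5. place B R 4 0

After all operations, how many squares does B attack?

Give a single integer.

Answer: 21

Derivation:
Op 1: place BQ@(4,4)
Op 2: place WK@(3,0)
Op 3: place WK@(4,5)
Op 4: place BN@(2,2)
Op 5: place BR@(4,0)
Per-piece attacks for B:
  BN@(2,2): attacks (3,4) (4,3) (1,4) (0,3) (3,0) (4,1) (1,0) (0,1)
  BR@(4,0): attacks (4,1) (4,2) (4,3) (4,4) (5,0) (3,0) [ray(0,1) blocked at (4,4); ray(-1,0) blocked at (3,0)]
  BQ@(4,4): attacks (4,5) (4,3) (4,2) (4,1) (4,0) (5,4) (3,4) (2,4) (1,4) (0,4) (5,5) (5,3) (3,5) (3,3) (2,2) [ray(0,1) blocked at (4,5); ray(0,-1) blocked at (4,0); ray(-1,-1) blocked at (2,2)]
Union (21 distinct): (0,1) (0,3) (0,4) (1,0) (1,4) (2,2) (2,4) (3,0) (3,3) (3,4) (3,5) (4,0) (4,1) (4,2) (4,3) (4,4) (4,5) (5,0) (5,3) (5,4) (5,5)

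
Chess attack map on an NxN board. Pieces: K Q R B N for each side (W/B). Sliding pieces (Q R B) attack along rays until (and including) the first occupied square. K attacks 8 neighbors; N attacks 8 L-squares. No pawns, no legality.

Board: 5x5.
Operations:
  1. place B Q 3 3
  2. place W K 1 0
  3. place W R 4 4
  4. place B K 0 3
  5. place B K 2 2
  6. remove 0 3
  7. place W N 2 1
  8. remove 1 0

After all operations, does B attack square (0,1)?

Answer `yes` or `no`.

Op 1: place BQ@(3,3)
Op 2: place WK@(1,0)
Op 3: place WR@(4,4)
Op 4: place BK@(0,3)
Op 5: place BK@(2,2)
Op 6: remove (0,3)
Op 7: place WN@(2,1)
Op 8: remove (1,0)
Per-piece attacks for B:
  BK@(2,2): attacks (2,3) (2,1) (3,2) (1,2) (3,3) (3,1) (1,3) (1,1)
  BQ@(3,3): attacks (3,4) (3,2) (3,1) (3,0) (4,3) (2,3) (1,3) (0,3) (4,4) (4,2) (2,4) (2,2) [ray(1,1) blocked at (4,4); ray(-1,-1) blocked at (2,2)]
B attacks (0,1): no

Answer: no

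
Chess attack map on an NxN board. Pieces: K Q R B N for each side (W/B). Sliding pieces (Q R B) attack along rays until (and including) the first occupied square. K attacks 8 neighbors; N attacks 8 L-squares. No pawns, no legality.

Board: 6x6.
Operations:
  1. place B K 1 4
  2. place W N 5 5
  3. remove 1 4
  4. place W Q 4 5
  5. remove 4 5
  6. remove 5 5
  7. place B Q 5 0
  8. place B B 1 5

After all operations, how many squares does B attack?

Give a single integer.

Op 1: place BK@(1,4)
Op 2: place WN@(5,5)
Op 3: remove (1,4)
Op 4: place WQ@(4,5)
Op 5: remove (4,5)
Op 6: remove (5,5)
Op 7: place BQ@(5,0)
Op 8: place BB@(1,5)
Per-piece attacks for B:
  BB@(1,5): attacks (2,4) (3,3) (4,2) (5,1) (0,4)
  BQ@(5,0): attacks (5,1) (5,2) (5,3) (5,4) (5,5) (4,0) (3,0) (2,0) (1,0) (0,0) (4,1) (3,2) (2,3) (1,4) (0,5)
Union (19 distinct): (0,0) (0,4) (0,5) (1,0) (1,4) (2,0) (2,3) (2,4) (3,0) (3,2) (3,3) (4,0) (4,1) (4,2) (5,1) (5,2) (5,3) (5,4) (5,5)

Answer: 19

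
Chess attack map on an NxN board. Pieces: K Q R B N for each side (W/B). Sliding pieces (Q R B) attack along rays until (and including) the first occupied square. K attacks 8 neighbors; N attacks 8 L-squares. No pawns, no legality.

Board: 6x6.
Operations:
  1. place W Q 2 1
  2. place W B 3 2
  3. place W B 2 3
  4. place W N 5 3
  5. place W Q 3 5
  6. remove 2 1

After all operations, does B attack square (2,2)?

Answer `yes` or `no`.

Op 1: place WQ@(2,1)
Op 2: place WB@(3,2)
Op 3: place WB@(2,3)
Op 4: place WN@(5,3)
Op 5: place WQ@(3,5)
Op 6: remove (2,1)
Per-piece attacks for B:
B attacks (2,2): no

Answer: no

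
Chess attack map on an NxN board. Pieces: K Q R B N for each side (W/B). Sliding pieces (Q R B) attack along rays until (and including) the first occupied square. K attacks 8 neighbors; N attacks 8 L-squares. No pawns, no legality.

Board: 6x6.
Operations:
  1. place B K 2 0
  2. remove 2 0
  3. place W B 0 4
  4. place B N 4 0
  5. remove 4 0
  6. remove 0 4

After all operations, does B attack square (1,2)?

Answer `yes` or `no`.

Answer: no

Derivation:
Op 1: place BK@(2,0)
Op 2: remove (2,0)
Op 3: place WB@(0,4)
Op 4: place BN@(4,0)
Op 5: remove (4,0)
Op 6: remove (0,4)
Per-piece attacks for B:
B attacks (1,2): no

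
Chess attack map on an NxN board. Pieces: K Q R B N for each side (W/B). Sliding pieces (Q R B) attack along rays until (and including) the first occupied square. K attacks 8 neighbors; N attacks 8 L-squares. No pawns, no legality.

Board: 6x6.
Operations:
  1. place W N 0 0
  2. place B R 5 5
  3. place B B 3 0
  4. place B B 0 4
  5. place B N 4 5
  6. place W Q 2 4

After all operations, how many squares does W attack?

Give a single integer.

Op 1: place WN@(0,0)
Op 2: place BR@(5,5)
Op 3: place BB@(3,0)
Op 4: place BB@(0,4)
Op 5: place BN@(4,5)
Op 6: place WQ@(2,4)
Per-piece attacks for W:
  WN@(0,0): attacks (1,2) (2,1)
  WQ@(2,4): attacks (2,5) (2,3) (2,2) (2,1) (2,0) (3,4) (4,4) (5,4) (1,4) (0,4) (3,5) (3,3) (4,2) (5,1) (1,5) (1,3) (0,2) [ray(-1,0) blocked at (0,4)]
Union (18 distinct): (0,2) (0,4) (1,2) (1,3) (1,4) (1,5) (2,0) (2,1) (2,2) (2,3) (2,5) (3,3) (3,4) (3,5) (4,2) (4,4) (5,1) (5,4)

Answer: 18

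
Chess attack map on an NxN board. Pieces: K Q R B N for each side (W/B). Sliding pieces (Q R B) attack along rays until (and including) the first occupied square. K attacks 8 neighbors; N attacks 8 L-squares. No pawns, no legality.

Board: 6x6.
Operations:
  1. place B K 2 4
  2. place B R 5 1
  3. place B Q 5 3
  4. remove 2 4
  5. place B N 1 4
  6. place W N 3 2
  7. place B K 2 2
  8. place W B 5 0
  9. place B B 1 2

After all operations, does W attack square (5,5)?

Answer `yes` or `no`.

Answer: no

Derivation:
Op 1: place BK@(2,4)
Op 2: place BR@(5,1)
Op 3: place BQ@(5,3)
Op 4: remove (2,4)
Op 5: place BN@(1,4)
Op 6: place WN@(3,2)
Op 7: place BK@(2,2)
Op 8: place WB@(5,0)
Op 9: place BB@(1,2)
Per-piece attacks for W:
  WN@(3,2): attacks (4,4) (5,3) (2,4) (1,3) (4,0) (5,1) (2,0) (1,1)
  WB@(5,0): attacks (4,1) (3,2) [ray(-1,1) blocked at (3,2)]
W attacks (5,5): no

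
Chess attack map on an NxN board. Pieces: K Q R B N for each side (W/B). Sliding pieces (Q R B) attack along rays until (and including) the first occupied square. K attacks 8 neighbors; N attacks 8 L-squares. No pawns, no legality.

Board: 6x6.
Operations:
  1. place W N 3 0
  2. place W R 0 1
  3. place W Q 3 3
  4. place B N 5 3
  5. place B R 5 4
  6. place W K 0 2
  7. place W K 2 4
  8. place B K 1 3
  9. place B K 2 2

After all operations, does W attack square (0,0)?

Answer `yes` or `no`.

Op 1: place WN@(3,0)
Op 2: place WR@(0,1)
Op 3: place WQ@(3,3)
Op 4: place BN@(5,3)
Op 5: place BR@(5,4)
Op 6: place WK@(0,2)
Op 7: place WK@(2,4)
Op 8: place BK@(1,3)
Op 9: place BK@(2,2)
Per-piece attacks for W:
  WR@(0,1): attacks (0,2) (0,0) (1,1) (2,1) (3,1) (4,1) (5,1) [ray(0,1) blocked at (0,2)]
  WK@(0,2): attacks (0,3) (0,1) (1,2) (1,3) (1,1)
  WK@(2,4): attacks (2,5) (2,3) (3,4) (1,4) (3,5) (3,3) (1,5) (1,3)
  WN@(3,0): attacks (4,2) (5,1) (2,2) (1,1)
  WQ@(3,3): attacks (3,4) (3,5) (3,2) (3,1) (3,0) (4,3) (5,3) (2,3) (1,3) (4,4) (5,5) (4,2) (5,1) (2,4) (2,2) [ray(0,-1) blocked at (3,0); ray(1,0) blocked at (5,3); ray(-1,0) blocked at (1,3); ray(-1,1) blocked at (2,4); ray(-1,-1) blocked at (2,2)]
W attacks (0,0): yes

Answer: yes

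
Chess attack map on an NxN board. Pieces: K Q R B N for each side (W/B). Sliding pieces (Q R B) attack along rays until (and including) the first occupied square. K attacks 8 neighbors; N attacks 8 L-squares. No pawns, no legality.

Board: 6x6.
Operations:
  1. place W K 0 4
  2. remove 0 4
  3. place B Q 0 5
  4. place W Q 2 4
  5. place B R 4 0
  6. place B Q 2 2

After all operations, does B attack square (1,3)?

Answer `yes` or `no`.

Answer: yes

Derivation:
Op 1: place WK@(0,4)
Op 2: remove (0,4)
Op 3: place BQ@(0,5)
Op 4: place WQ@(2,4)
Op 5: place BR@(4,0)
Op 6: place BQ@(2,2)
Per-piece attacks for B:
  BQ@(0,5): attacks (0,4) (0,3) (0,2) (0,1) (0,0) (1,5) (2,5) (3,5) (4,5) (5,5) (1,4) (2,3) (3,2) (4,1) (5,0)
  BQ@(2,2): attacks (2,3) (2,4) (2,1) (2,0) (3,2) (4,2) (5,2) (1,2) (0,2) (3,3) (4,4) (5,5) (3,1) (4,0) (1,3) (0,4) (1,1) (0,0) [ray(0,1) blocked at (2,4); ray(1,-1) blocked at (4,0)]
  BR@(4,0): attacks (4,1) (4,2) (4,3) (4,4) (4,5) (5,0) (3,0) (2,0) (1,0) (0,0)
B attacks (1,3): yes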